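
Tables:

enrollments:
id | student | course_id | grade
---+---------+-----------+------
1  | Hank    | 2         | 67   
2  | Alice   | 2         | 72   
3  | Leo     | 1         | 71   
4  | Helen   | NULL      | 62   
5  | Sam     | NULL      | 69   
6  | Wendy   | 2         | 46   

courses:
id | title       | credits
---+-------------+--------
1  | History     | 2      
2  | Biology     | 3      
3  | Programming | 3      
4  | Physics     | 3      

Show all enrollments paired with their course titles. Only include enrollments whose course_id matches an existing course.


INNER JOIN keeps only enrollments rows whose course_id matches an id in courses. Walk through each enrollment:
  - enrollment 1 (Hank): course_id=2 -> matches Biology
  - enrollment 2 (Alice): course_id=2 -> matches Biology
  - enrollment 3 (Leo): course_id=1 -> matches History
  - enrollment 4 (Helen): course_id=NULL, no match -> dropped
  - enrollment 5 (Sam): course_id=NULL, no match -> dropped
  - enrollment 6 (Wendy): course_id=2 -> matches Biology
So 2 of 6 rows are dropped.

SQL:
SELECT a.student, b.title AS course
FROM enrollments a
INNER JOIN courses b ON a.course_id = b.id

Result:
student | course 
--------+--------
Hank    | Biology
Alice   | Biology
Leo     | History
Wendy   | Biology


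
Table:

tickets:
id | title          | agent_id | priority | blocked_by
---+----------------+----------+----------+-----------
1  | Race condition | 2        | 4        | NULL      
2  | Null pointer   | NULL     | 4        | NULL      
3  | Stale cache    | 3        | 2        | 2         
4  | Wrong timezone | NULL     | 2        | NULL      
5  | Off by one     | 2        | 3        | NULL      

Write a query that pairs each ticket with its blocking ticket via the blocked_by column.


This is a self-join: tickets is joined to a second copy of itself, matching each row's blocked_by to another row's id. Use LEFT JOIN so rows with blocked_by=NULL are kept.
  - ticket 1 (Race condition): blocked_by=NULL -> NULL
  - ticket 2 (Null pointer): blocked_by=NULL -> NULL
  - ticket 3 (Stale cache): blocked_by=2 -> Null pointer
  - ticket 4 (Wrong timezone): blocked_by=NULL -> NULL
  - ticket 5 (Off by one): blocked_by=NULL -> NULL

SQL:
SELECT a.title AS item, b.title AS blocked_by
FROM tickets a
LEFT JOIN tickets b ON a.blocked_by = b.id

Result:
item           | blocked_by  
---------------+-------------
Race condition | NULL        
Null pointer   | NULL        
Stale cache    | Null pointer
Wrong timezone | NULL        
Off by one     | NULL        


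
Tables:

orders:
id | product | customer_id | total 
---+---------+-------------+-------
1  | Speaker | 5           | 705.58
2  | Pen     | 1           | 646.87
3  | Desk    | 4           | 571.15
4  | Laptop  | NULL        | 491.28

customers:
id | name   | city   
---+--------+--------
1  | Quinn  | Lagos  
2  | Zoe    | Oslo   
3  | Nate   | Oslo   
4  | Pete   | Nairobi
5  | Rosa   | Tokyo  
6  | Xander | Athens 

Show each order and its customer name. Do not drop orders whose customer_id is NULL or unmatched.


LEFT JOIN keeps every row from orders (the left table); where customer_id has no match in customers, the customer columns become NULL. Walk through each order:
  - order 1 (Speaker): customer_id=5 -> matches Rosa
  - order 2 (Pen): customer_id=1 -> matches Quinn
  - order 3 (Desk): customer_id=4 -> matches Pete
  - order 4 (Laptop): customer_id=NULL, no match -> kept with NULL
All 4 rows appear; 1 has NULL customer.

SQL:
SELECT a.product, b.name AS customer
FROM orders a
LEFT JOIN customers b ON a.customer_id = b.id

Result:
product | customer
--------+---------
Speaker | Rosa    
Pen     | Quinn   
Desk    | Pete    
Laptop  | NULL    


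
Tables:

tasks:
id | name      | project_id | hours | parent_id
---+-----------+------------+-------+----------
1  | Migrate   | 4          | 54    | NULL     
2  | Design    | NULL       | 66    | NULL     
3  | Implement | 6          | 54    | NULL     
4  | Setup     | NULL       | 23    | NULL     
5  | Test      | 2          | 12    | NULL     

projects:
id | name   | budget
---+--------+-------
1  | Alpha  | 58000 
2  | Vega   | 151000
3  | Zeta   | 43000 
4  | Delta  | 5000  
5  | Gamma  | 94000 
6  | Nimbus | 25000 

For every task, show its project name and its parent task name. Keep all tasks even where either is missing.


Two LEFT JOINs from the same base table tasks: one to projects via project_id, one to tasks itself via parent_id. Both are LEFT so every task is preserved.
Match against projects:
  - task 1 (Migrate): project_id=4 -> matches Delta
  - task 2 (Design): project_id=NULL, no match -> kept with NULL
  - task 3 (Implement): project_id=6 -> matches Nimbus
  - task 4 (Setup): project_id=NULL, no match -> kept with NULL
  - task 5 (Test): project_id=2 -> matches Vega
Match against tasks (self):
  - task 1 (Migrate): parent_id=NULL -> NULL
  - task 2 (Design): parent_id=NULL -> NULL
  - task 3 (Implement): parent_id=NULL -> NULL
  - task 4 (Setup): parent_id=NULL -> NULL
  - task 5 (Test): parent_id=NULL -> NULL

SQL:
SELECT a.name, b.name AS project, c.name AS parent
FROM tasks a
LEFT JOIN projects b ON a.project_id = b.id
LEFT JOIN tasks c ON a.parent_id = c.id

Result:
name      | project | parent
----------+---------+-------
Migrate   | Delta   | NULL  
Design    | NULL    | NULL  
Implement | Nimbus  | NULL  
Setup     | NULL    | NULL  
Test      | Vega    | NULL  


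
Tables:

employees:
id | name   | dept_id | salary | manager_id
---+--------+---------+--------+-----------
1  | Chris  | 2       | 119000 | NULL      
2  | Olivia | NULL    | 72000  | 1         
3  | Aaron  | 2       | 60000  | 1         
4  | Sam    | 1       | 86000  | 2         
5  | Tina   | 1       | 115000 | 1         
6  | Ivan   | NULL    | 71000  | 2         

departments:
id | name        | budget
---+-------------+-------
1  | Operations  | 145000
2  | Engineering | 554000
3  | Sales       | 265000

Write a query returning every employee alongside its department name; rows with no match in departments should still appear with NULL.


LEFT JOIN keeps every row from employees (the left table); where dept_id has no match in departments, the department columns become NULL. Walk through each employee:
  - employee 1 (Chris): dept_id=2 -> matches Engineering
  - employee 2 (Olivia): dept_id=NULL, no match -> kept with NULL
  - employee 3 (Aaron): dept_id=2 -> matches Engineering
  - employee 4 (Sam): dept_id=1 -> matches Operations
  - employee 5 (Tina): dept_id=1 -> matches Operations
  - employee 6 (Ivan): dept_id=NULL, no match -> kept with NULL
All 6 rows appear; 2 have NULL department.

SQL:
SELECT a.name, b.name AS department
FROM employees a
LEFT JOIN departments b ON a.dept_id = b.id

Result:
name   | department 
-------+------------
Chris  | Engineering
Olivia | NULL       
Aaron  | Engineering
Sam    | Operations 
Tina   | Operations 
Ivan   | NULL       


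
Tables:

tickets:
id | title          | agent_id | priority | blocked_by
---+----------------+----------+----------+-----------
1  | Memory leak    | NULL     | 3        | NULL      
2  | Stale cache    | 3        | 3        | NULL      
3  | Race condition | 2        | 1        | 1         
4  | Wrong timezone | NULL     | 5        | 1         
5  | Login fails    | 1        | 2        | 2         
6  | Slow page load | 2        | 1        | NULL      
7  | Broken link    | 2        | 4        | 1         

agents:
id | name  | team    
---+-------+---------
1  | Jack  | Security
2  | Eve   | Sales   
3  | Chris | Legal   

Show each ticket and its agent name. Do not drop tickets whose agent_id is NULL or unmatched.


LEFT JOIN keeps every row from tickets (the left table); where agent_id has no match in agents, the agent columns become NULL. Walk through each ticket:
  - ticket 1 (Memory leak): agent_id=NULL, no match -> kept with NULL
  - ticket 2 (Stale cache): agent_id=3 -> matches Chris
  - ticket 3 (Race condition): agent_id=2 -> matches Eve
  - ticket 4 (Wrong timezone): agent_id=NULL, no match -> kept with NULL
  - ticket 5 (Login fails): agent_id=1 -> matches Jack
  - ticket 6 (Slow page load): agent_id=2 -> matches Eve
  - ticket 7 (Broken link): agent_id=2 -> matches Eve
All 7 rows appear; 2 have NULL agent.

SQL:
SELECT a.title, b.name AS agent
FROM tickets a
LEFT JOIN agents b ON a.agent_id = b.id

Result:
title          | agent
---------------+------
Memory leak    | NULL 
Stale cache    | Chris
Race condition | Eve  
Wrong timezone | NULL 
Login fails    | Jack 
Slow page load | Eve  
Broken link    | Eve  


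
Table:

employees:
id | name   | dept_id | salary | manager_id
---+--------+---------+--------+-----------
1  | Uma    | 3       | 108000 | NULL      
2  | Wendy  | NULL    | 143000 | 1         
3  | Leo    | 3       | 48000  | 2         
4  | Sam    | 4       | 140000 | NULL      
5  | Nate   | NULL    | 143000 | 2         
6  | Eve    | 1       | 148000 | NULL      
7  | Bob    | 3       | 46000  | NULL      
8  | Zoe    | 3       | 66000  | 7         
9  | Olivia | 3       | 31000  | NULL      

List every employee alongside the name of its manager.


This is a self-join: employees is joined to a second copy of itself, matching each row's manager_id to another row's id. Use LEFT JOIN so rows with manager_id=NULL are kept.
  - employee 1 (Uma): manager_id=NULL -> NULL
  - employee 2 (Wendy): manager_id=1 -> Uma
  - employee 3 (Leo): manager_id=2 -> Wendy
  - employee 4 (Sam): manager_id=NULL -> NULL
  - employee 5 (Nate): manager_id=2 -> Wendy
  - employee 6 (Eve): manager_id=NULL -> NULL
  - employee 7 (Bob): manager_id=NULL -> NULL
  - employee 8 (Zoe): manager_id=7 -> Bob
  - employee 9 (Olivia): manager_id=NULL -> NULL

SQL:
SELECT a.name AS item, b.name AS manager
FROM employees a
LEFT JOIN employees b ON a.manager_id = b.id

Result:
item   | manager
-------+--------
Uma    | NULL   
Wendy  | Uma    
Leo    | Wendy  
Sam    | NULL   
Nate   | Wendy  
Eve    | NULL   
Bob    | NULL   
Zoe    | Bob    
Olivia | NULL   


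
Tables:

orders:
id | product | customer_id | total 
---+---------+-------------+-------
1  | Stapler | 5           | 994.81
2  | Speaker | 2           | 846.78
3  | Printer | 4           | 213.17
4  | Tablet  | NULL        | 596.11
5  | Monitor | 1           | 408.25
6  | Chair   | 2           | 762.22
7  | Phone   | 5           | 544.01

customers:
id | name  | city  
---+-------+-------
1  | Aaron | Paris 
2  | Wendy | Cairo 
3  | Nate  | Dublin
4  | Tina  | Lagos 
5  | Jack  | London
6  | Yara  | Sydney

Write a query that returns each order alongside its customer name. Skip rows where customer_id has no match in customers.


INNER JOIN keeps only orders rows whose customer_id matches an id in customers. Walk through each order:
  - order 1 (Stapler): customer_id=5 -> matches Jack
  - order 2 (Speaker): customer_id=2 -> matches Wendy
  - order 3 (Printer): customer_id=4 -> matches Tina
  - order 4 (Tablet): customer_id=NULL, no match -> dropped
  - order 5 (Monitor): customer_id=1 -> matches Aaron
  - order 6 (Chair): customer_id=2 -> matches Wendy
  - order 7 (Phone): customer_id=5 -> matches Jack
So 1 of 7 rows is dropped.

SQL:
SELECT a.product, b.name AS customer
FROM orders a
INNER JOIN customers b ON a.customer_id = b.id

Result:
product | customer
--------+---------
Stapler | Jack    
Speaker | Wendy   
Printer | Tina    
Monitor | Aaron   
Chair   | Wendy   
Phone   | Jack    


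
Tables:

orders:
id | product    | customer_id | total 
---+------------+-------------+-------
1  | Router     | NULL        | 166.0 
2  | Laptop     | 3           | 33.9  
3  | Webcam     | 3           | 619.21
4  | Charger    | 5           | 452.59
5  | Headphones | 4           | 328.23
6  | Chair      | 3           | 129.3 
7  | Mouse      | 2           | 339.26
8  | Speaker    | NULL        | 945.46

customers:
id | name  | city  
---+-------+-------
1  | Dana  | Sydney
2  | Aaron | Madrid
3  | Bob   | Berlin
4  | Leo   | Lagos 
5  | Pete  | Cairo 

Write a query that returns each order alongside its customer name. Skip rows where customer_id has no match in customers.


INNER JOIN keeps only orders rows whose customer_id matches an id in customers. Walk through each order:
  - order 1 (Router): customer_id=NULL, no match -> dropped
  - order 2 (Laptop): customer_id=3 -> matches Bob
  - order 3 (Webcam): customer_id=3 -> matches Bob
  - order 4 (Charger): customer_id=5 -> matches Pete
  - order 5 (Headphones): customer_id=4 -> matches Leo
  - order 6 (Chair): customer_id=3 -> matches Bob
  - order 7 (Mouse): customer_id=2 -> matches Aaron
  - order 8 (Speaker): customer_id=NULL, no match -> dropped
So 2 of 8 rows are dropped.

SQL:
SELECT a.product, b.name AS customer
FROM orders a
INNER JOIN customers b ON a.customer_id = b.id

Result:
product    | customer
-----------+---------
Laptop     | Bob     
Webcam     | Bob     
Charger    | Pete    
Headphones | Leo     
Chair      | Bob     
Mouse      | Aaron   


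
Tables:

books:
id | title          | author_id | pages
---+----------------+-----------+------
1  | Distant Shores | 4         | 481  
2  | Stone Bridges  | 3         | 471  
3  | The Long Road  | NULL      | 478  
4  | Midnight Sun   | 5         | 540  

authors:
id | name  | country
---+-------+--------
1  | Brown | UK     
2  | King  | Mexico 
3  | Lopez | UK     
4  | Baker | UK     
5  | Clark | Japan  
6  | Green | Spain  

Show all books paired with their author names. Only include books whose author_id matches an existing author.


INNER JOIN keeps only books rows whose author_id matches an id in authors. Walk through each book:
  - book 1 (Distant Shores): author_id=4 -> matches Baker
  - book 2 (Stone Bridges): author_id=3 -> matches Lopez
  - book 3 (The Long Road): author_id=NULL, no match -> dropped
  - book 4 (Midnight Sun): author_id=5 -> matches Clark
So 1 of 4 rows is dropped.

SQL:
SELECT a.title, b.name AS author
FROM books a
INNER JOIN authors b ON a.author_id = b.id

Result:
title          | author
---------------+-------
Distant Shores | Baker 
Stone Bridges  | Lopez 
Midnight Sun   | Clark 


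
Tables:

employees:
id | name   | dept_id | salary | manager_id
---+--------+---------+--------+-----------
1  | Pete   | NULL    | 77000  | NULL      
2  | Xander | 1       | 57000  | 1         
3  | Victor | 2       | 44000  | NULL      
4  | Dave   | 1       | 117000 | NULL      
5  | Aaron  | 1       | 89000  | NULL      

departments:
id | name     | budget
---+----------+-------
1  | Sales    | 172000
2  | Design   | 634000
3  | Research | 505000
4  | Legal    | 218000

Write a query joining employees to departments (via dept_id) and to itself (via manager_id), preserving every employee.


Two LEFT JOINs from the same base table employees: one to departments via dept_id, one to employees itself via manager_id. Both are LEFT so every employee is preserved.
Match against departments:
  - employee 1 (Pete): dept_id=NULL, no match -> kept with NULL
  - employee 2 (Xander): dept_id=1 -> matches Sales
  - employee 3 (Victor): dept_id=2 -> matches Design
  - employee 4 (Dave): dept_id=1 -> matches Sales
  - employee 5 (Aaron): dept_id=1 -> matches Sales
Match against employees (self):
  - employee 1 (Pete): manager_id=NULL -> NULL
  - employee 2 (Xander): manager_id=1 -> Pete
  - employee 3 (Victor): manager_id=NULL -> NULL
  - employee 4 (Dave): manager_id=NULL -> NULL
  - employee 5 (Aaron): manager_id=NULL -> NULL

SQL:
SELECT a.name, b.name AS department, c.name AS manager
FROM employees a
LEFT JOIN departments b ON a.dept_id = b.id
LEFT JOIN employees c ON a.manager_id = c.id

Result:
name   | department | manager
-------+------------+--------
Pete   | NULL       | NULL   
Xander | Sales      | Pete   
Victor | Design     | NULL   
Dave   | Sales      | NULL   
Aaron  | Sales      | NULL   


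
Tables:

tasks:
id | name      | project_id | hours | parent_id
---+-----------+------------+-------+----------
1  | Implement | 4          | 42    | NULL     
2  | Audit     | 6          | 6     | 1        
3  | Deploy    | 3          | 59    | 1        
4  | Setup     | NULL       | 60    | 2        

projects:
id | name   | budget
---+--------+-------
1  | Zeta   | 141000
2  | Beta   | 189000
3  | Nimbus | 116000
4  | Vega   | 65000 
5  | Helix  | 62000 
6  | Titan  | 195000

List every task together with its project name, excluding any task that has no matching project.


INNER JOIN keeps only tasks rows whose project_id matches an id in projects. Walk through each task:
  - task 1 (Implement): project_id=4 -> matches Vega
  - task 2 (Audit): project_id=6 -> matches Titan
  - task 3 (Deploy): project_id=3 -> matches Nimbus
  - task 4 (Setup): project_id=NULL, no match -> dropped
So 1 of 4 rows is dropped.

SQL:
SELECT a.name, b.name AS project
FROM tasks a
INNER JOIN projects b ON a.project_id = b.id

Result:
name      | project
----------+--------
Implement | Vega   
Audit     | Titan  
Deploy    | Nimbus 


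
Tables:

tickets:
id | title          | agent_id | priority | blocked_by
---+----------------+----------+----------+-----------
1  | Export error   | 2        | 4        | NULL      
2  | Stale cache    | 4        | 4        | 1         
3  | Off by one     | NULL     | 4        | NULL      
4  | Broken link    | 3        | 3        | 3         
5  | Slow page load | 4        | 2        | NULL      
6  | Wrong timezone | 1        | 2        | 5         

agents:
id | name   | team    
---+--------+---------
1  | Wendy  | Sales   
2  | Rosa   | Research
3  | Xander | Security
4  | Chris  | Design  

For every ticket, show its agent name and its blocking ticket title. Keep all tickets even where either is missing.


Two LEFT JOINs from the same base table tickets: one to agents via agent_id, one to tickets itself via blocked_by. Both are LEFT so every ticket is preserved.
Match against agents:
  - ticket 1 (Export error): agent_id=2 -> matches Rosa
  - ticket 2 (Stale cache): agent_id=4 -> matches Chris
  - ticket 3 (Off by one): agent_id=NULL, no match -> kept with NULL
  - ticket 4 (Broken link): agent_id=3 -> matches Xander
  - ticket 5 (Slow page load): agent_id=4 -> matches Chris
  - ticket 6 (Wrong timezone): agent_id=1 -> matches Wendy
Match against tickets (self):
  - ticket 1 (Export error): blocked_by=NULL -> NULL
  - ticket 2 (Stale cache): blocked_by=1 -> Export error
  - ticket 3 (Off by one): blocked_by=NULL -> NULL
  - ticket 4 (Broken link): blocked_by=3 -> Off by one
  - ticket 5 (Slow page load): blocked_by=NULL -> NULL
  - ticket 6 (Wrong timezone): blocked_by=5 -> Slow page load

SQL:
SELECT a.title, b.name AS agent, c.title AS blocked_by
FROM tickets a
LEFT JOIN agents b ON a.agent_id = b.id
LEFT JOIN tickets c ON a.blocked_by = c.id

Result:
title          | agent  | blocked_by    
---------------+--------+---------------
Export error   | Rosa   | NULL          
Stale cache    | Chris  | Export error  
Off by one     | NULL   | NULL          
Broken link    | Xander | Off by one    
Slow page load | Chris  | NULL          
Wrong timezone | Wendy  | Slow page load


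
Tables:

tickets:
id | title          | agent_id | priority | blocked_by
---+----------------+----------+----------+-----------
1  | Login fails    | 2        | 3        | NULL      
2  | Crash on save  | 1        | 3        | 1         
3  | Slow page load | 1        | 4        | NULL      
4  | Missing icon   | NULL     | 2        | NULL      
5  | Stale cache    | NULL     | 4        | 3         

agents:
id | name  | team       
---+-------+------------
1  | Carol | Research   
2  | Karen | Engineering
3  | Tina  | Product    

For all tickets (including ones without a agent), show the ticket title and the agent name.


LEFT JOIN keeps every row from tickets (the left table); where agent_id has no match in agents, the agent columns become NULL. Walk through each ticket:
  - ticket 1 (Login fails): agent_id=2 -> matches Karen
  - ticket 2 (Crash on save): agent_id=1 -> matches Carol
  - ticket 3 (Slow page load): agent_id=1 -> matches Carol
  - ticket 4 (Missing icon): agent_id=NULL, no match -> kept with NULL
  - ticket 5 (Stale cache): agent_id=NULL, no match -> kept with NULL
All 5 rows appear; 2 have NULL agent.

SQL:
SELECT a.title, b.name AS agent
FROM tickets a
LEFT JOIN agents b ON a.agent_id = b.id

Result:
title          | agent
---------------+------
Login fails    | Karen
Crash on save  | Carol
Slow page load | Carol
Missing icon   | NULL 
Stale cache    | NULL 


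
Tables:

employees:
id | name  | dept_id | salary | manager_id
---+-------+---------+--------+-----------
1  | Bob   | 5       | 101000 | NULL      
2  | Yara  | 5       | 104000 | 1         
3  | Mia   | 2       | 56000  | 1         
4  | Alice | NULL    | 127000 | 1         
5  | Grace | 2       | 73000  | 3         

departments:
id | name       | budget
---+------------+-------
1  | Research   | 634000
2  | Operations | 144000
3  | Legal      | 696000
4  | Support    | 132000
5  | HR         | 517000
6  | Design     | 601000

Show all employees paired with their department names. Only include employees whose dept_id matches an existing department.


INNER JOIN keeps only employees rows whose dept_id matches an id in departments. Walk through each employee:
  - employee 1 (Bob): dept_id=5 -> matches HR
  - employee 2 (Yara): dept_id=5 -> matches HR
  - employee 3 (Mia): dept_id=2 -> matches Operations
  - employee 4 (Alice): dept_id=NULL, no match -> dropped
  - employee 5 (Grace): dept_id=2 -> matches Operations
So 1 of 5 rows is dropped.

SQL:
SELECT a.name, b.name AS department
FROM employees a
INNER JOIN departments b ON a.dept_id = b.id

Result:
name  | department
------+-----------
Bob   | HR        
Yara  | HR        
Mia   | Operations
Grace | Operations


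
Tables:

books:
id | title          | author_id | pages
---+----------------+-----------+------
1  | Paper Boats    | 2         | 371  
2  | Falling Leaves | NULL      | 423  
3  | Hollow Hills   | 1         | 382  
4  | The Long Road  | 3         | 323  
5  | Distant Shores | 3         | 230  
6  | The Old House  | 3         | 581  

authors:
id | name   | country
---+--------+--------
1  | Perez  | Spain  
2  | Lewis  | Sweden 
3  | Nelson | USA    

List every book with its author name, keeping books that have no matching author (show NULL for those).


LEFT JOIN keeps every row from books (the left table); where author_id has no match in authors, the author columns become NULL. Walk through each book:
  - book 1 (Paper Boats): author_id=2 -> matches Lewis
  - book 2 (Falling Leaves): author_id=NULL, no match -> kept with NULL
  - book 3 (Hollow Hills): author_id=1 -> matches Perez
  - book 4 (The Long Road): author_id=3 -> matches Nelson
  - book 5 (Distant Shores): author_id=3 -> matches Nelson
  - book 6 (The Old House): author_id=3 -> matches Nelson
All 6 rows appear; 1 has NULL author.

SQL:
SELECT a.title, b.name AS author
FROM books a
LEFT JOIN authors b ON a.author_id = b.id

Result:
title          | author
---------------+-------
Paper Boats    | Lewis 
Falling Leaves | NULL  
Hollow Hills   | Perez 
The Long Road  | Nelson
Distant Shores | Nelson
The Old House  | Nelson


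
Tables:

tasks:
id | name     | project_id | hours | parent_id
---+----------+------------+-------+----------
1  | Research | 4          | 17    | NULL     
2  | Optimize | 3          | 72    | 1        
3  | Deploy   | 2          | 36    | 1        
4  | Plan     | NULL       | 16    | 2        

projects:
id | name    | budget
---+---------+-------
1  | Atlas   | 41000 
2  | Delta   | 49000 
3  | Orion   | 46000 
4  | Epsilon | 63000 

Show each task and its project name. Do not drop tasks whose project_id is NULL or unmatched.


LEFT JOIN keeps every row from tasks (the left table); where project_id has no match in projects, the project columns become NULL. Walk through each task:
  - task 1 (Research): project_id=4 -> matches Epsilon
  - task 2 (Optimize): project_id=3 -> matches Orion
  - task 3 (Deploy): project_id=2 -> matches Delta
  - task 4 (Plan): project_id=NULL, no match -> kept with NULL
All 4 rows appear; 1 has NULL project.

SQL:
SELECT a.name, b.name AS project
FROM tasks a
LEFT JOIN projects b ON a.project_id = b.id

Result:
name     | project
---------+--------
Research | Epsilon
Optimize | Orion  
Deploy   | Delta  
Plan     | NULL   


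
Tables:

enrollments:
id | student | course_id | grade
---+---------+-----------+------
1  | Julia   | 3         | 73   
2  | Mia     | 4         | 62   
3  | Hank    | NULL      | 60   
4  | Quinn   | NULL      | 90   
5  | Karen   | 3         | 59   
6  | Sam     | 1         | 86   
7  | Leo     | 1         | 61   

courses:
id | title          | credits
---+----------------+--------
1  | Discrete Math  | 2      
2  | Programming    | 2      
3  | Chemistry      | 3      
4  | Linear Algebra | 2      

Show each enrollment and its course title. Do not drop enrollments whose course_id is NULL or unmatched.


LEFT JOIN keeps every row from enrollments (the left table); where course_id has no match in courses, the course columns become NULL. Walk through each enrollment:
  - enrollment 1 (Julia): course_id=3 -> matches Chemistry
  - enrollment 2 (Mia): course_id=4 -> matches Linear Algebra
  - enrollment 3 (Hank): course_id=NULL, no match -> kept with NULL
  - enrollment 4 (Quinn): course_id=NULL, no match -> kept with NULL
  - enrollment 5 (Karen): course_id=3 -> matches Chemistry
  - enrollment 6 (Sam): course_id=1 -> matches Discrete Math
  - enrollment 7 (Leo): course_id=1 -> matches Discrete Math
All 7 rows appear; 2 have NULL course.

SQL:
SELECT a.student, b.title AS course
FROM enrollments a
LEFT JOIN courses b ON a.course_id = b.id

Result:
student | course        
--------+---------------
Julia   | Chemistry     
Mia     | Linear Algebra
Hank    | NULL          
Quinn   | NULL          
Karen   | Chemistry     
Sam     | Discrete Math 
Leo     | Discrete Math 


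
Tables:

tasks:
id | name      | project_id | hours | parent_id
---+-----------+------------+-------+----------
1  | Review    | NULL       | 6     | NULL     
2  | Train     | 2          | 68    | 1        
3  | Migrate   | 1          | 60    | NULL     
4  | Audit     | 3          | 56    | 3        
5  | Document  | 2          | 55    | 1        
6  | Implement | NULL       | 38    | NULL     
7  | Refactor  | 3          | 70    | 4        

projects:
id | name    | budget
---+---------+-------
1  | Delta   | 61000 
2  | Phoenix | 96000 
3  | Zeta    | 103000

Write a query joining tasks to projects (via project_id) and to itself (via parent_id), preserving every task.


Two LEFT JOINs from the same base table tasks: one to projects via project_id, one to tasks itself via parent_id. Both are LEFT so every task is preserved.
Match against projects:
  - task 1 (Review): project_id=NULL, no match -> kept with NULL
  - task 2 (Train): project_id=2 -> matches Phoenix
  - task 3 (Migrate): project_id=1 -> matches Delta
  - task 4 (Audit): project_id=3 -> matches Zeta
  - task 5 (Document): project_id=2 -> matches Phoenix
  - task 6 (Implement): project_id=NULL, no match -> kept with NULL
  - task 7 (Refactor): project_id=3 -> matches Zeta
Match against tasks (self):
  - task 1 (Review): parent_id=NULL -> NULL
  - task 2 (Train): parent_id=1 -> Review
  - task 3 (Migrate): parent_id=NULL -> NULL
  - task 4 (Audit): parent_id=3 -> Migrate
  - task 5 (Document): parent_id=1 -> Review
  - task 6 (Implement): parent_id=NULL -> NULL
  - task 7 (Refactor): parent_id=4 -> Audit

SQL:
SELECT a.name, b.name AS project, c.name AS parent
FROM tasks a
LEFT JOIN projects b ON a.project_id = b.id
LEFT JOIN tasks c ON a.parent_id = c.id

Result:
name      | project | parent 
----------+---------+--------
Review    | NULL    | NULL   
Train     | Phoenix | Review 
Migrate   | Delta   | NULL   
Audit     | Zeta    | Migrate
Document  | Phoenix | Review 
Implement | NULL    | NULL   
Refactor  | Zeta    | Audit  


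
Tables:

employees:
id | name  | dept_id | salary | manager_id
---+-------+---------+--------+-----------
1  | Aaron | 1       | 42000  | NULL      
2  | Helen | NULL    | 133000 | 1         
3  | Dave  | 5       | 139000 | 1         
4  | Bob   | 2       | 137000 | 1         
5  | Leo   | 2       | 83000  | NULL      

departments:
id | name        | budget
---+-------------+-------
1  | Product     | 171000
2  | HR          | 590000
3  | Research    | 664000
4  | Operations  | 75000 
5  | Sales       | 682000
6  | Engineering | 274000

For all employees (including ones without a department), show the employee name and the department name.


LEFT JOIN keeps every row from employees (the left table); where dept_id has no match in departments, the department columns become NULL. Walk through each employee:
  - employee 1 (Aaron): dept_id=1 -> matches Product
  - employee 2 (Helen): dept_id=NULL, no match -> kept with NULL
  - employee 3 (Dave): dept_id=5 -> matches Sales
  - employee 4 (Bob): dept_id=2 -> matches HR
  - employee 5 (Leo): dept_id=2 -> matches HR
All 5 rows appear; 1 has NULL department.

SQL:
SELECT a.name, b.name AS department
FROM employees a
LEFT JOIN departments b ON a.dept_id = b.id

Result:
name  | department
------+-----------
Aaron | Product   
Helen | NULL      
Dave  | Sales     
Bob   | HR        
Leo   | HR        


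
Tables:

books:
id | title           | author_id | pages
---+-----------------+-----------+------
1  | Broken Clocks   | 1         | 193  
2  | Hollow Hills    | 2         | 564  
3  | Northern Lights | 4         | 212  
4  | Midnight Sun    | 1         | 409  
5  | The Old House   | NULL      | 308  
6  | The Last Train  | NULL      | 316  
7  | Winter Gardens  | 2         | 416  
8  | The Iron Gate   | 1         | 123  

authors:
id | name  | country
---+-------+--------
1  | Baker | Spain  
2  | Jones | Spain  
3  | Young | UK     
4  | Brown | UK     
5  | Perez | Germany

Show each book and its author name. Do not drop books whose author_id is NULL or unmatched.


LEFT JOIN keeps every row from books (the left table); where author_id has no match in authors, the author columns become NULL. Walk through each book:
  - book 1 (Broken Clocks): author_id=1 -> matches Baker
  - book 2 (Hollow Hills): author_id=2 -> matches Jones
  - book 3 (Northern Lights): author_id=4 -> matches Brown
  - book 4 (Midnight Sun): author_id=1 -> matches Baker
  - book 5 (The Old House): author_id=NULL, no match -> kept with NULL
  - book 6 (The Last Train): author_id=NULL, no match -> kept with NULL
  - book 7 (Winter Gardens): author_id=2 -> matches Jones
  - book 8 (The Iron Gate): author_id=1 -> matches Baker
All 8 rows appear; 2 have NULL author.

SQL:
SELECT a.title, b.name AS author
FROM books a
LEFT JOIN authors b ON a.author_id = b.id

Result:
title           | author
----------------+-------
Broken Clocks   | Baker 
Hollow Hills    | Jones 
Northern Lights | Brown 
Midnight Sun    | Baker 
The Old House   | NULL  
The Last Train  | NULL  
Winter Gardens  | Jones 
The Iron Gate   | Baker 


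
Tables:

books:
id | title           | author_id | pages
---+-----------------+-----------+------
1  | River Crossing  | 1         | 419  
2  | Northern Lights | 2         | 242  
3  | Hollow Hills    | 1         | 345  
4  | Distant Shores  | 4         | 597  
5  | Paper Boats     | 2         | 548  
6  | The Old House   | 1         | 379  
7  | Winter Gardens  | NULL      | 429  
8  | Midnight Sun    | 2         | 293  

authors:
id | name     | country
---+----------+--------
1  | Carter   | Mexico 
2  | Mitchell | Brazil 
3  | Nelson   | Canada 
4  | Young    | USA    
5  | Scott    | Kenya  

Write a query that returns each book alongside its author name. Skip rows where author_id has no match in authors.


INNER JOIN keeps only books rows whose author_id matches an id in authors. Walk through each book:
  - book 1 (River Crossing): author_id=1 -> matches Carter
  - book 2 (Northern Lights): author_id=2 -> matches Mitchell
  - book 3 (Hollow Hills): author_id=1 -> matches Carter
  - book 4 (Distant Shores): author_id=4 -> matches Young
  - book 5 (Paper Boats): author_id=2 -> matches Mitchell
  - book 6 (The Old House): author_id=1 -> matches Carter
  - book 7 (Winter Gardens): author_id=NULL, no match -> dropped
  - book 8 (Midnight Sun): author_id=2 -> matches Mitchell
So 1 of 8 rows is dropped.

SQL:
SELECT a.title, b.name AS author
FROM books a
INNER JOIN authors b ON a.author_id = b.id

Result:
title           | author  
----------------+---------
River Crossing  | Carter  
Northern Lights | Mitchell
Hollow Hills    | Carter  
Distant Shores  | Young   
Paper Boats     | Mitchell
The Old House   | Carter  
Midnight Sun    | Mitchell


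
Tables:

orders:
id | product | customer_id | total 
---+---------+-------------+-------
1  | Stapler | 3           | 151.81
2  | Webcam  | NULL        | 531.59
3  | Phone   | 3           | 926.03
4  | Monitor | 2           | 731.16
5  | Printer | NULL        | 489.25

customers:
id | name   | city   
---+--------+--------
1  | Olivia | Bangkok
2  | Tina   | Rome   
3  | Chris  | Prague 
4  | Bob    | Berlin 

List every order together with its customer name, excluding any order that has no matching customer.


INNER JOIN keeps only orders rows whose customer_id matches an id in customers. Walk through each order:
  - order 1 (Stapler): customer_id=3 -> matches Chris
  - order 2 (Webcam): customer_id=NULL, no match -> dropped
  - order 3 (Phone): customer_id=3 -> matches Chris
  - order 4 (Monitor): customer_id=2 -> matches Tina
  - order 5 (Printer): customer_id=NULL, no match -> dropped
So 2 of 5 rows are dropped.

SQL:
SELECT a.product, b.name AS customer
FROM orders a
INNER JOIN customers b ON a.customer_id = b.id

Result:
product | customer
--------+---------
Stapler | Chris   
Phone   | Chris   
Monitor | Tina    


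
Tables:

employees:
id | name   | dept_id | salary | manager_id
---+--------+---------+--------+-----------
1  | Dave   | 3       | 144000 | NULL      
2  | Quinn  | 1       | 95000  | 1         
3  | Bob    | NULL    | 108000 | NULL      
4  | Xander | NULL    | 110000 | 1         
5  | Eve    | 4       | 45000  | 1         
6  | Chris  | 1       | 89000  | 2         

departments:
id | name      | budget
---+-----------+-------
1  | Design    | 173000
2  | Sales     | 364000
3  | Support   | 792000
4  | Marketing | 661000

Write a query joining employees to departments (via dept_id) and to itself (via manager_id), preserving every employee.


Two LEFT JOINs from the same base table employees: one to departments via dept_id, one to employees itself via manager_id. Both are LEFT so every employee is preserved.
Match against departments:
  - employee 1 (Dave): dept_id=3 -> matches Support
  - employee 2 (Quinn): dept_id=1 -> matches Design
  - employee 3 (Bob): dept_id=NULL, no match -> kept with NULL
  - employee 4 (Xander): dept_id=NULL, no match -> kept with NULL
  - employee 5 (Eve): dept_id=4 -> matches Marketing
  - employee 6 (Chris): dept_id=1 -> matches Design
Match against employees (self):
  - employee 1 (Dave): manager_id=NULL -> NULL
  - employee 2 (Quinn): manager_id=1 -> Dave
  - employee 3 (Bob): manager_id=NULL -> NULL
  - employee 4 (Xander): manager_id=1 -> Dave
  - employee 5 (Eve): manager_id=1 -> Dave
  - employee 6 (Chris): manager_id=2 -> Quinn

SQL:
SELECT a.name, b.name AS department, c.name AS manager
FROM employees a
LEFT JOIN departments b ON a.dept_id = b.id
LEFT JOIN employees c ON a.manager_id = c.id

Result:
name   | department | manager
-------+------------+--------
Dave   | Support    | NULL   
Quinn  | Design     | Dave   
Bob    | NULL       | NULL   
Xander | NULL       | Dave   
Eve    | Marketing  | Dave   
Chris  | Design     | Quinn  


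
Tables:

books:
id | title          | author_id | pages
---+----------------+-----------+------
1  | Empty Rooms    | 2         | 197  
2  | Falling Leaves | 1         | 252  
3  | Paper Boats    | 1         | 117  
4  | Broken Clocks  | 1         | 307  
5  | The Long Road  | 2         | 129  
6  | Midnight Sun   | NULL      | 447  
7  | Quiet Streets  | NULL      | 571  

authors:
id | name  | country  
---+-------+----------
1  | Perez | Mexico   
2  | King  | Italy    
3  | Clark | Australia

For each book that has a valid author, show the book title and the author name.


INNER JOIN keeps only books rows whose author_id matches an id in authors. Walk through each book:
  - book 1 (Empty Rooms): author_id=2 -> matches King
  - book 2 (Falling Leaves): author_id=1 -> matches Perez
  - book 3 (Paper Boats): author_id=1 -> matches Perez
  - book 4 (Broken Clocks): author_id=1 -> matches Perez
  - book 5 (The Long Road): author_id=2 -> matches King
  - book 6 (Midnight Sun): author_id=NULL, no match -> dropped
  - book 7 (Quiet Streets): author_id=NULL, no match -> dropped
So 2 of 7 rows are dropped.

SQL:
SELECT a.title, b.name AS author
FROM books a
INNER JOIN authors b ON a.author_id = b.id

Result:
title          | author
---------------+-------
Empty Rooms    | King  
Falling Leaves | Perez 
Paper Boats    | Perez 
Broken Clocks  | Perez 
The Long Road  | King  


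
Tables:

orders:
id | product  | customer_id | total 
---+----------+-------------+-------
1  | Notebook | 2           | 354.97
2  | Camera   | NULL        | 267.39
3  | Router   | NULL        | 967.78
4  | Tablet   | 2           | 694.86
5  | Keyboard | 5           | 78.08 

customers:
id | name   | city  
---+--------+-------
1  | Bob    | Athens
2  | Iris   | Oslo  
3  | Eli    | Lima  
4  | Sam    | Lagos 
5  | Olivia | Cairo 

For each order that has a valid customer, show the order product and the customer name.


INNER JOIN keeps only orders rows whose customer_id matches an id in customers. Walk through each order:
  - order 1 (Notebook): customer_id=2 -> matches Iris
  - order 2 (Camera): customer_id=NULL, no match -> dropped
  - order 3 (Router): customer_id=NULL, no match -> dropped
  - order 4 (Tablet): customer_id=2 -> matches Iris
  - order 5 (Keyboard): customer_id=5 -> matches Olivia
So 2 of 5 rows are dropped.

SQL:
SELECT a.product, b.name AS customer
FROM orders a
INNER JOIN customers b ON a.customer_id = b.id

Result:
product  | customer
---------+---------
Notebook | Iris    
Tablet   | Iris    
Keyboard | Olivia  


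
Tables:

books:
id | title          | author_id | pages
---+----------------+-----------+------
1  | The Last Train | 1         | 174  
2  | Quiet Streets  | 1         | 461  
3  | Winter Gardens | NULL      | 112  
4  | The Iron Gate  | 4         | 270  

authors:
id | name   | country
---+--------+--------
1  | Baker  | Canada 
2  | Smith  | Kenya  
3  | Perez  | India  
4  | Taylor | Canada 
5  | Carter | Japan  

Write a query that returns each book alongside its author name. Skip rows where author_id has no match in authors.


INNER JOIN keeps only books rows whose author_id matches an id in authors. Walk through each book:
  - book 1 (The Last Train): author_id=1 -> matches Baker
  - book 2 (Quiet Streets): author_id=1 -> matches Baker
  - book 3 (Winter Gardens): author_id=NULL, no match -> dropped
  - book 4 (The Iron Gate): author_id=4 -> matches Taylor
So 1 of 4 rows is dropped.

SQL:
SELECT a.title, b.name AS author
FROM books a
INNER JOIN authors b ON a.author_id = b.id

Result:
title          | author
---------------+-------
The Last Train | Baker 
Quiet Streets  | Baker 
The Iron Gate  | Taylor


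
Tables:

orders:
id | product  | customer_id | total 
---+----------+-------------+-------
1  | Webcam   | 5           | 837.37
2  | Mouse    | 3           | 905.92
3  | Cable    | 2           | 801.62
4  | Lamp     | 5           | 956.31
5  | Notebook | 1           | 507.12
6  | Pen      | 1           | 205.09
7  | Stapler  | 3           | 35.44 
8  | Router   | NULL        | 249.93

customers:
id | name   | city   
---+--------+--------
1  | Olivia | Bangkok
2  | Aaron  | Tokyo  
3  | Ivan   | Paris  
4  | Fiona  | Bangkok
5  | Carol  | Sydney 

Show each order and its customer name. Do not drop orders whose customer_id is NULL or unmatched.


LEFT JOIN keeps every row from orders (the left table); where customer_id has no match in customers, the customer columns become NULL. Walk through each order:
  - order 1 (Webcam): customer_id=5 -> matches Carol
  - order 2 (Mouse): customer_id=3 -> matches Ivan
  - order 3 (Cable): customer_id=2 -> matches Aaron
  - order 4 (Lamp): customer_id=5 -> matches Carol
  - order 5 (Notebook): customer_id=1 -> matches Olivia
  - order 6 (Pen): customer_id=1 -> matches Olivia
  - order 7 (Stapler): customer_id=3 -> matches Ivan
  - order 8 (Router): customer_id=NULL, no match -> kept with NULL
All 8 rows appear; 1 has NULL customer.

SQL:
SELECT a.product, b.name AS customer
FROM orders a
LEFT JOIN customers b ON a.customer_id = b.id

Result:
product  | customer
---------+---------
Webcam   | Carol   
Mouse    | Ivan    
Cable    | Aaron   
Lamp     | Carol   
Notebook | Olivia  
Pen      | Olivia  
Stapler  | Ivan    
Router   | NULL    
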